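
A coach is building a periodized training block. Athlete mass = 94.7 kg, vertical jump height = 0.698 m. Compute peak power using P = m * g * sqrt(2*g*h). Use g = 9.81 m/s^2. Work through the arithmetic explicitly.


sqrt(2 * 9.81 * 0.698) = sqrt(13.69476) = 3.700643 m/s
P = 94.7 * 9.81 * 3.700643
= 3437.92 W

3437.92 W


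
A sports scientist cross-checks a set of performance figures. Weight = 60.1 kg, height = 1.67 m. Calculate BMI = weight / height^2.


height^2 = 1.67^2 = 2.7889
BMI = 60.1 / 2.7889 = 21.55 kg/m^2

21.55 kg/m^2


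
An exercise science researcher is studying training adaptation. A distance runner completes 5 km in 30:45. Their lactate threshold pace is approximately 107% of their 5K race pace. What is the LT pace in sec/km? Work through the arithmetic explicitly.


Convert to seconds: 30 min 45 s = 1845 s
Pace per km = 1845 / 5 = 369.0 s/km
LT pace = 369.0 * 1.07 = 394.83 s/km

394.83 s/km


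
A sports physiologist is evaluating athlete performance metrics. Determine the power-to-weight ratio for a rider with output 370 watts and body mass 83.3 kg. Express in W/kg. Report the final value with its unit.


P/W = 370 / 83.3 = 4.442 W/kg

4.442 W/kg


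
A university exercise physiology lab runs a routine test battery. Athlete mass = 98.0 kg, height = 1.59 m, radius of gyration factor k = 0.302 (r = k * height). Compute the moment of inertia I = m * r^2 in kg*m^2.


r = k * height = 0.302 * 1.59 = 0.48018 m
r^2 = 0.48018^2 = 0.230573
I = 98.0 * 0.230573 = 22.596 kg*m^2

22.596 kg*m^2


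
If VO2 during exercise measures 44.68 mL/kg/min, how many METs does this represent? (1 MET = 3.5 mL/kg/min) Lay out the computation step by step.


METs = VO2 / 3.5 = 44.68 / 3.5 = 12.77

12.77 METs


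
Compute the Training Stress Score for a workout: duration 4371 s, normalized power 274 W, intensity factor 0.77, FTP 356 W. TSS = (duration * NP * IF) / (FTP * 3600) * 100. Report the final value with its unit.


Product = 4371 * 274 * 0.77 = 922193.58
Base = 356 * 3600 = 1281600
TSS = 922193.58 / 1281600 * 100 = 71.96

71.96 TSS


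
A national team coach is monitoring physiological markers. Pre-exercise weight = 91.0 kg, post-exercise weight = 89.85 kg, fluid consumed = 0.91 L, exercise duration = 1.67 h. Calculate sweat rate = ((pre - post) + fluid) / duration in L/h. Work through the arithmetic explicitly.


Weight loss = 91.0 - 89.85 = 1.15 kg (approx L)
Total sweat = 1.15 + 0.91 = 2.06 L
Sweat rate = 2.06 / 1.67 = 1.234 L/h

1.234 L/h


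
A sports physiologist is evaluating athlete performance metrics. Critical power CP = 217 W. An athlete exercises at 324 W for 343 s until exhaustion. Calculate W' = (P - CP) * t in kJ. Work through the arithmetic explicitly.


P - CP = 324 - 217 = 107 W
W' = 107 * 343 = 36701 J
= 36701 / 1000 = 36.701 kJ

36.701 kJ


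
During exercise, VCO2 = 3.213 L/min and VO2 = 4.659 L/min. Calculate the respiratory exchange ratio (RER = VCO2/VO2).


RER = VCO2 / VO2
= 3.213 / 4.659
= 0.6896

0.6896


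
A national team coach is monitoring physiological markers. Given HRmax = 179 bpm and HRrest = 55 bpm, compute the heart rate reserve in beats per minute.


Heart rate reserve = maximum HR minus resting HR
HRR = 179 - 55 = 124 bpm

124 bpm


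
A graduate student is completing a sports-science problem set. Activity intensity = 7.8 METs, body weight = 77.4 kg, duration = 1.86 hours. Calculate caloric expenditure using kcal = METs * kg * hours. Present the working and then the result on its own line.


kcal = 7.8 * 77.4 * 1.86
= 603.72 * 1.86
= 1122.92 kcal

1122.92 kcal


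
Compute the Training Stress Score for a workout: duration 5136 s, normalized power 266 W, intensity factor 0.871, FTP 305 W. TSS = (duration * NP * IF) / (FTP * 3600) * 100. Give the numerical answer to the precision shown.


Product = 5136 * 266 * 0.871 = 1189939.296
Base = 305 * 3600 = 1098000
TSS = 1189939.296 / 1098000 * 100 = 108.37

108.37 TSS


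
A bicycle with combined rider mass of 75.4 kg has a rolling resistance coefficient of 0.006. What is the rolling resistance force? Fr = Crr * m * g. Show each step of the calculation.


Fr = 0.006 * 75.4 * 9.81
= 0.4524 * 9.81
= 4.438 N

4.438 N


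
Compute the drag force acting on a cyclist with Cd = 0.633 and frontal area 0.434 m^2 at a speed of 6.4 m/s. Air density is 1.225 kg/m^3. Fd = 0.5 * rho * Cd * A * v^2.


Step 1: v^2 = 40.96
Step 2: Fd = 0.5 * 1.225 * 0.633 * 0.434 * 40.96
= 6.892 N

6.892 N


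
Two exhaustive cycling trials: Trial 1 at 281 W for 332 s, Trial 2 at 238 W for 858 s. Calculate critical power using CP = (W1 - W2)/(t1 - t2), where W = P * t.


W1 = 281 * 332 = 93292 J
W2 = 238 * 858 = 204204 J
CP = (93292 - 204204) / (332 - 858)
= -110912 / -526
= 210.86 W

210.86 W


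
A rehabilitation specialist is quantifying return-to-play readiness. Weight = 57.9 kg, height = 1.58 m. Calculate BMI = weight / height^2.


height^2 = 1.58^2 = 2.4964
BMI = 57.9 / 2.4964 = 23.19 kg/m^2

23.19 kg/m^2


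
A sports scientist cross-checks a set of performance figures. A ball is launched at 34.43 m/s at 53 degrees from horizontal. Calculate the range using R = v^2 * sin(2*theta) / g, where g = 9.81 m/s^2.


sin(2 * 53) = sin(106) = 0.961262
v^2 = 34.43^2 = 1185.4249
R = 1185.4249 * 0.961262 / 9.81
= 116.157 m

116.157 m


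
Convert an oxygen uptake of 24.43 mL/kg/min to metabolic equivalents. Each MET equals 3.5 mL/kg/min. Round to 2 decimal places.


One MET = 3.5 mL/kg/min
Number of METs = 24.43 / 3.5
= 6.98 METs

6.98 METs


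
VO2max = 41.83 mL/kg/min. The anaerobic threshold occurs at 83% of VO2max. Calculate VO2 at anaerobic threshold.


AT fraction = 83 / 100 = 0.83
AT VO2 = 41.83 * 0.83
= 34.72 mL/kg/min

34.72 mL/kg/min


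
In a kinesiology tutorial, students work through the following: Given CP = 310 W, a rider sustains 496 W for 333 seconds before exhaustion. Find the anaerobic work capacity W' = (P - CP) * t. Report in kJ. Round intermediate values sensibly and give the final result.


Excess power = 496 - 310 = 186 W
Work above CP = 186 * 333 = 61938 J
W' = 61.938 kJ

61.938 kJ


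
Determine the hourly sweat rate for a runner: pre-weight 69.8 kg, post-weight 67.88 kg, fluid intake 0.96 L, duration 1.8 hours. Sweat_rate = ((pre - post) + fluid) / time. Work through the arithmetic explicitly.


Mass lost = 69.8 - 67.88 = 1.92 kg
Add fluid consumed: 1.92 + 0.96 = 2.88 L total sweat
Sweat rate = 2.88 / 1.8 = 1.6 L/h

1.6 L/h


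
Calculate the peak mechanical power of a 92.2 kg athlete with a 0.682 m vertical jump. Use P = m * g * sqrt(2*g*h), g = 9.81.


First, sqrt(2gh) = sqrt(2 * 9.81 * 0.682)
= sqrt(13.38084) = 3.657983 m/s
Power = 92.2 * 9.81 * 3.657983 = 3308.58 W

3308.58 W


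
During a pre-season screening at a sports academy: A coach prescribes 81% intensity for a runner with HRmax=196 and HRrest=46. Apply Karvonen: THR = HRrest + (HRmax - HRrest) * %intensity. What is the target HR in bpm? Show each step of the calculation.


Heart rate reserve = 196 - 46 = 150
Intensity fraction = 81 / 100 = 0.81
THR = 46 + 150 * 0.81 = 167.5 bpm

167.5 bpm


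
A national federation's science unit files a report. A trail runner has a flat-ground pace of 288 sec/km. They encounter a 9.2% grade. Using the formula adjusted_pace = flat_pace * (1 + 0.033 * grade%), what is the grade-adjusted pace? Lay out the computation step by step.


Grade factor = 1 + 0.033 * 9.2 = 1.3036
Adjusted = 288 * 1.3036 = 375.44 sec/km

375.44 s/km


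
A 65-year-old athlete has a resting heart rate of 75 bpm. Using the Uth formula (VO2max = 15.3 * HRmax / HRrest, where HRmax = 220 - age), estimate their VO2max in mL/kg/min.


HRmax = 220 - 65 = 155 bpm
Ratio = HRmax / HRrest = 155 / 75 = 2.0667
VO2max = 15.3 * 2.0667 = 31.62 mL/kg/min

31.62 mL/kg/min


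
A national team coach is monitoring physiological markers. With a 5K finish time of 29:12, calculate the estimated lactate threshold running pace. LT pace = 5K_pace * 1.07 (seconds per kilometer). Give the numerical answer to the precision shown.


Race duration = 1752 s for 5 km
Average pace = 1752 / 5 = 350.4 s/km
LT pace = 350.4 * 1.07
= 374.93 s/km

374.93 s/km


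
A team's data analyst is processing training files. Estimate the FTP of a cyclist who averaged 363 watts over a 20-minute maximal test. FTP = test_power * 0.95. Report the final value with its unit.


FTP = 363 * 0.95 = 344.85 W

344.85 W


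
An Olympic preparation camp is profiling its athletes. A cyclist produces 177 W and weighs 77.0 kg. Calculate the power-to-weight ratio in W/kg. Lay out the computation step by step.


P/W = power / mass
= 177 / 77.0
= 2.299 W/kg

2.299 W/kg


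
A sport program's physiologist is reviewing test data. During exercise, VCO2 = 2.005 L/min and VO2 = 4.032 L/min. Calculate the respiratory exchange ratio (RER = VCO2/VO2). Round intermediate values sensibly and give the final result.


RER = VCO2 / VO2
= 2.005 / 4.032
= 0.4973

0.4973


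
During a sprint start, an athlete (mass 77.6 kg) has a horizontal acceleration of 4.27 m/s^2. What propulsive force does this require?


Propulsive force = mass * acceleration
= 77.6 kg * 4.27 m/s^2
= 331.35 N

331.35 N


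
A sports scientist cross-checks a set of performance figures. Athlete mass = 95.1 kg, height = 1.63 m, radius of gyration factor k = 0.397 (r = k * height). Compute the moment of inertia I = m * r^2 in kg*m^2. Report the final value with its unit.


r = k * height = 0.397 * 1.63 = 0.64711 m
r^2 = 0.64711^2 = 0.418751
I = 95.1 * 0.418751 = 39.823 kg*m^2

39.823 kg*m^2


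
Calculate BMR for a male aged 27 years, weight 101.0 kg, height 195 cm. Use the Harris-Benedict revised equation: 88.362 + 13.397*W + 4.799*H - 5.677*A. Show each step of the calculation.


Substituting values:
W term = 13.397 * 101.0 = 1353.097
H term = 4.799 * 195 = 935.805
A term = 5.677 * 27 = 153.279
BMR = 2223.99 kcal/day

2223.99 kcal/day


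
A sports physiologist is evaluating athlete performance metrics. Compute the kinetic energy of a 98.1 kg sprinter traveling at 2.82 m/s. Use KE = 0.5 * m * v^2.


Velocity squared = 7.9524
KE = 0.5 * 98.1 * 7.9524 = 390.07 J

390.07 J


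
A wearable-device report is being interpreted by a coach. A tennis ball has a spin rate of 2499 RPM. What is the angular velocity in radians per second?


Convert RPM to rad/s: multiply by 2*pi and divide by 60
omega = 2499 * 2 * pi / 60
= 261.695 rad/s

261.695 rad/s


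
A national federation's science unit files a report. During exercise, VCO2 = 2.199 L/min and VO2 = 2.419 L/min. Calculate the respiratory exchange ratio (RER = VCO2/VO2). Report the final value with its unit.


RER = VCO2 / VO2
= 2.199 / 2.419
= 0.9091

0.9091


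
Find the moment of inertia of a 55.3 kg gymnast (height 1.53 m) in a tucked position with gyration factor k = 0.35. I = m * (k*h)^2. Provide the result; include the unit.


Radius of gyration = 0.35 * 1.53 = 0.5355 m
I = 55.3 * 0.5355^2
= 55.3 * 0.28676
= 15.858 kg*m^2

15.858 kg*m^2


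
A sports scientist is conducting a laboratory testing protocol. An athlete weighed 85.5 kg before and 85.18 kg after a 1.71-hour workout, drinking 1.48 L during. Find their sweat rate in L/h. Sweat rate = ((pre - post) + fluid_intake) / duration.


Body mass change = 0.32 kg
Total sweat loss = 0.32 + 1.48 = 1.8 L
Rate = 1.8 / 1.71 = 1.053 L/h

1.053 L/h


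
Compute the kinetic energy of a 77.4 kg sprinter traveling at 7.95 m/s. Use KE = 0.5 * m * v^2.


Velocity squared = 63.2025
KE = 0.5 * 77.4 * 63.2025 = 2445.94 J

2445.94 J


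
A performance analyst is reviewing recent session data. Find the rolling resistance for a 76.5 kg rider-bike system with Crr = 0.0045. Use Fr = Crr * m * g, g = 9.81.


m * g = 76.5 * 9.81 = 750.465 N
Fr = 0.0045 * 750.465 = 3.377 N

3.377 N


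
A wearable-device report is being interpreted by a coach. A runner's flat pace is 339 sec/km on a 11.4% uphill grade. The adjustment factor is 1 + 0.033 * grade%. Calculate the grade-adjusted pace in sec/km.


Factor = 1 + 0.033 * 11.4 = 1.3762
Adjusted pace = 339 * 1.3762
= 466.53 sec/km

466.53 s/km


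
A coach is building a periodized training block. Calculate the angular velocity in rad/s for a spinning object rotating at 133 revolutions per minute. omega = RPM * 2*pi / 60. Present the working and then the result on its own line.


omega = RPM * 2*pi / 60
= 133 * 6.28318531 / 60
= 13.928 rad/s

13.928 rad/s


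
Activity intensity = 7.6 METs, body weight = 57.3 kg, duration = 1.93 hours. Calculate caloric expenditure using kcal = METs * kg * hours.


kcal = 7.6 * 57.3 * 1.93
= 435.48 * 1.93
= 840.48 kcal

840.48 kcal


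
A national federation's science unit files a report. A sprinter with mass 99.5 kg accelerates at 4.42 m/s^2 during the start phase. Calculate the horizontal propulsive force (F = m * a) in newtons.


F = m * a
= 99.5 * 4.42
= 439.79 N

439.79 N


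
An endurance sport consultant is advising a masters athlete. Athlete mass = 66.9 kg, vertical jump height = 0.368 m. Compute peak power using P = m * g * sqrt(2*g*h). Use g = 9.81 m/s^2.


sqrt(2 * 9.81 * 0.368) = sqrt(7.22016) = 2.687036 m/s
P = 66.9 * 9.81 * 2.687036
= 1763.47 W

1763.47 W


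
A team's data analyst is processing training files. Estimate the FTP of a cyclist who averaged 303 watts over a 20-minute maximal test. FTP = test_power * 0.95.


FTP = 303 * 0.95 = 287.85 W

287.85 W


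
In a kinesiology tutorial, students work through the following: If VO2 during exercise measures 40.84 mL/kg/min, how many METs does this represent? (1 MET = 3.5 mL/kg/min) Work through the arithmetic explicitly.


METs = VO2 / 3.5 = 40.84 / 3.5 = 11.67

11.67 METs


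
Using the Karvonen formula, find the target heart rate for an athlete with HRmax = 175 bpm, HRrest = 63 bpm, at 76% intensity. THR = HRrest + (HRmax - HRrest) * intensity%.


HRR = 175 - 63 = 112
THR = 63 + 112 * 0.76
= 63 + 85.12
= 148.12 bpm

148.12 bpm


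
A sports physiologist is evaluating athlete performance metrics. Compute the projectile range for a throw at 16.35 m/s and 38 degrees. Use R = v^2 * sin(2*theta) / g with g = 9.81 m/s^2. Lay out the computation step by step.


Two times the angle = 76 degrees
sin(76) = 0.970296
R = 267.3225 * 0.970296 / 9.81 = 26.441 m

26.441 m


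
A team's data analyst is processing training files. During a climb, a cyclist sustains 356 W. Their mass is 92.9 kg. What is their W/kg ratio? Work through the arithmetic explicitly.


Power-to-weight = 356 W / 92.9 kg
= 3.832 W/kg

3.832 W/kg


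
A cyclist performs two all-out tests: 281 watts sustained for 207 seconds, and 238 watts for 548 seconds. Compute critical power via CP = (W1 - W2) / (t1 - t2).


W1 = P1 * t1 = 281 * 207 = 58167 J
W2 = P2 * t2 = 238 * 548 = 130424 J
CP = (58167 - 130424) / (207 - 548)
= 211.9 W

211.9 W


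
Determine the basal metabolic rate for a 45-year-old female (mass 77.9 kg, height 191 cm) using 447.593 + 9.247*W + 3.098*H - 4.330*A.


BMR = 447.593 + 9.247*77.9 + 3.098*191 - 4.330*45
= 1564.8 kcal/day

1564.8 kcal/day


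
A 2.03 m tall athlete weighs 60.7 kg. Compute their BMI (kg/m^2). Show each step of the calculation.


height^2 = 4.1209 m^2
BMI = 60.7 / 4.1209 = 14.73 kg/m^2

14.73 kg/m^2


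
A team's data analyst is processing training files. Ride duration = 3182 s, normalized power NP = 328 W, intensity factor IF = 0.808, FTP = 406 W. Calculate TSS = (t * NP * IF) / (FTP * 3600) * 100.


Numerator = 3182 * 328 * 0.808 = 843306.368
Denominator = 406 * 3600 = 1461600
TSS = 843306.368 / 1461600 * 100
= 57.7

57.7 TSS


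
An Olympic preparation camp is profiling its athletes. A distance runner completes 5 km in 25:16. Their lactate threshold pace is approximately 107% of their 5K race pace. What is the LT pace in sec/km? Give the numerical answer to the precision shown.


Convert to seconds: 25 min 16 s = 1516 s
Pace per km = 1516 / 5 = 303.2 s/km
LT pace = 303.2 * 1.07 = 324.42 s/km

324.42 s/km


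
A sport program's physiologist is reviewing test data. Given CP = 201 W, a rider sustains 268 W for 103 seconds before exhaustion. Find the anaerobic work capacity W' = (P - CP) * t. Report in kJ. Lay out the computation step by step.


Excess power = 268 - 201 = 67 W
Work above CP = 67 * 103 = 6901 J
W' = 6.901 kJ

6.901 kJ


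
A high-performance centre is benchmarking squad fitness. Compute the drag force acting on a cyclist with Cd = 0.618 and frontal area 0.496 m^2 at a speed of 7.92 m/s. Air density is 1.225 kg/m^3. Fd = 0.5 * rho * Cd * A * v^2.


Step 1: v^2 = 62.7264
Step 2: Fd = 0.5 * 1.225 * 0.618 * 0.496 * 62.7264
= 11.777 N

11.777 N


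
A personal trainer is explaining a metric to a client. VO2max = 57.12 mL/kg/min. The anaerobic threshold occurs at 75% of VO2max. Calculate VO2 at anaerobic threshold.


AT fraction = 75 / 100 = 0.75
AT VO2 = 57.12 * 0.75
= 42.84 mL/kg/min

42.84 mL/kg/min


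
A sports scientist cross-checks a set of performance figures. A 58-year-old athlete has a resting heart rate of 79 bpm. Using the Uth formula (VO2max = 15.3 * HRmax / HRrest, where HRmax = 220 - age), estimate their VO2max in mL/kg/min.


HRmax = 220 - 58 = 162 bpm
Ratio = HRmax / HRrest = 162 / 79 = 2.0506
VO2max = 15.3 * 2.0506 = 31.37 mL/kg/min

31.37 mL/kg/min


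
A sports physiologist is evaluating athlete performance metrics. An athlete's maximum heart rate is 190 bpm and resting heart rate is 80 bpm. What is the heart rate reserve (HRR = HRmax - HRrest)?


HRR = HRmax - HRrest
= 190 - 80
= 110 bpm

110 bpm


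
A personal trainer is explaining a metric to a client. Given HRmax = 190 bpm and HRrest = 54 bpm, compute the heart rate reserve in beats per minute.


Heart rate reserve = maximum HR minus resting HR
HRR = 190 - 54 = 136 bpm

136 bpm


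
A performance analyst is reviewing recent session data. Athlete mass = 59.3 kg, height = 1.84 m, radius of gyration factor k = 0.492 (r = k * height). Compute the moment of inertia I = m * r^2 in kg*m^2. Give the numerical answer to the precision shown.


r = k * height = 0.492 * 1.84 = 0.90528 m
r^2 = 0.90528^2 = 0.819532
I = 59.3 * 0.819532 = 48.598 kg*m^2

48.598 kg*m^2


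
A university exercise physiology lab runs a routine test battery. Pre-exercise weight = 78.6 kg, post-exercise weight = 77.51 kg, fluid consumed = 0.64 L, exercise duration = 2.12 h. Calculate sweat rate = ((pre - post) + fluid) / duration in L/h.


Weight loss = 78.6 - 77.51 = 1.09 kg (approx L)
Total sweat = 1.09 + 0.64 = 1.73 L
Sweat rate = 1.73 / 2.12 = 0.816 L/h

0.816 L/h


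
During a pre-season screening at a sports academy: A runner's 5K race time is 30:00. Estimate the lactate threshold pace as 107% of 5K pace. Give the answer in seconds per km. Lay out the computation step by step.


Total race time = 30*60 + 0 = 1800 seconds
5K pace = 1800 / 5 = 360.0 sec/km
LT pace = 360.0 * 1.07 = 385.2 sec/km

385.2 s/km


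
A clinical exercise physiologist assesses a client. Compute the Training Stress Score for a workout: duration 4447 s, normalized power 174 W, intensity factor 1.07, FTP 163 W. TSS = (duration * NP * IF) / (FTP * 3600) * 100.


Product = 4447 * 174 * 1.07 = 827942.46
Base = 163 * 3600 = 586800
TSS = 827942.46 / 586800 * 100 = 141.09

141.09 TSS


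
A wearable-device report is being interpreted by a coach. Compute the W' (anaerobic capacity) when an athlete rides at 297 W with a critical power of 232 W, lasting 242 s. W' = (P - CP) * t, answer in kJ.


Above-CP power = 65 W
Duration = 242 s
W' = 65 * 242 = 15730 J
Convert: 15730 / 1000 = 15.73 kJ

15.73 kJ


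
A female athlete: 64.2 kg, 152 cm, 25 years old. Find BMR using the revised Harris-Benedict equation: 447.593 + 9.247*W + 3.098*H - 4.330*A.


Intercept = 447.593
Weight contribution = 9.247 * 64.2 = 593.6574
Height contribution = 3.098 * 152 = 470.896
Age contribution = 4.33 * 25 = 108.25
BMR = 447.593 + 593.6574 + 470.896 - 108.25
= 1403.9 kcal/day

1403.9 kcal/day


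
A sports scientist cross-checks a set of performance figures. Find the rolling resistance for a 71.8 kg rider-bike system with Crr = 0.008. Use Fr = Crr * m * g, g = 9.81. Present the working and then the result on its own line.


m * g = 71.8 * 9.81 = 704.358 N
Fr = 0.008 * 704.358 = 5.635 N

5.635 N


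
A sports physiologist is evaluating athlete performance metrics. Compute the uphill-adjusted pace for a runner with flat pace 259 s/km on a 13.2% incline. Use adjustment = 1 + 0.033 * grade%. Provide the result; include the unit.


Adjustment factor = 1 + 0.033 * 13.2 = 1.4356
Grade-adjusted pace = 259 * 1.4356 = 371.82 s/km

371.82 s/km


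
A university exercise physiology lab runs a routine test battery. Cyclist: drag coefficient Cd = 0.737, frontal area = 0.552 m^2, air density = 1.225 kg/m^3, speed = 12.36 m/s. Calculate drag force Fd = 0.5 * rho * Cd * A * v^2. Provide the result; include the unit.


v^2 = 12.36^2 = 152.7696
Fd = 0.5 * 1.225 * 0.737 * 0.552 * 152.7696
= 38.067 N

38.067 N


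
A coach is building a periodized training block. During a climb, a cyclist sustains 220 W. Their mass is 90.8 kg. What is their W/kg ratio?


Power-to-weight = 220 W / 90.8 kg
= 2.423 W/kg

2.423 W/kg


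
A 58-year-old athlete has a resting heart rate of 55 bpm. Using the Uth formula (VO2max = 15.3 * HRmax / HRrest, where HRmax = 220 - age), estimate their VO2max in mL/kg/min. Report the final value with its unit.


HRmax = 220 - 58 = 162 bpm
Ratio = HRmax / HRrest = 162 / 55 = 2.9455
VO2max = 15.3 * 2.9455 = 45.07 mL/kg/min

45.07 mL/kg/min


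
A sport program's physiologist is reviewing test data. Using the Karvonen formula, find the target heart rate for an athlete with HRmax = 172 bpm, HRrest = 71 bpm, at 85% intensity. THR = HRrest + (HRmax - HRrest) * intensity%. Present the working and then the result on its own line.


HRR = 172 - 71 = 101
THR = 71 + 101 * 0.85
= 71 + 85.85
= 156.85 bpm

156.85 bpm


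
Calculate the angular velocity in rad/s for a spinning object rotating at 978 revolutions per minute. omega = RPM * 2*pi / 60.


omega = RPM * 2*pi / 60
= 978 * 6.28318531 / 60
= 102.416 rad/s

102.416 rad/s


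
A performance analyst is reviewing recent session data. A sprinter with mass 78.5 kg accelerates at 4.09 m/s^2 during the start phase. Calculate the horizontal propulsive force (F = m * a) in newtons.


F = m * a
= 78.5 * 4.09
= 321.07 N

321.07 N


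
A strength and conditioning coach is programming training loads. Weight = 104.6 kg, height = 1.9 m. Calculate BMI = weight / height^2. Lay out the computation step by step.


height^2 = 1.9^2 = 3.61
BMI = 104.6 / 3.61 = 28.98 kg/m^2

28.98 kg/m^2


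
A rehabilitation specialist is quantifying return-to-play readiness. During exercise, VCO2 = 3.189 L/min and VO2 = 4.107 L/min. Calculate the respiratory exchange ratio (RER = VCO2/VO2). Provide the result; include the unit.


RER = VCO2 / VO2
= 3.189 / 4.107
= 0.7765

0.7765


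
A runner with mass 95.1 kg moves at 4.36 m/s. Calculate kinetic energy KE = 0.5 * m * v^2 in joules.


v^2 = 4.36^2 = 19.0096
KE = 0.5 * 95.1 * 19.0096
= 903.91 J

903.91 J


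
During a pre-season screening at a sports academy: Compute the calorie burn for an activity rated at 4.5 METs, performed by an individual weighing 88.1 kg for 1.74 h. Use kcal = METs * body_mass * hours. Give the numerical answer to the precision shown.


Product of METs and mass = 4.5 * 88.1 = 396.45
Total kcal = 396.45 * 1.74 = 689.82 kcal

689.82 kcal


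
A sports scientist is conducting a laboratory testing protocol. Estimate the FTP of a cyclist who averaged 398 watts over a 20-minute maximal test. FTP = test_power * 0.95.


FTP = 398 * 0.95 = 378.1 W

378.1 W


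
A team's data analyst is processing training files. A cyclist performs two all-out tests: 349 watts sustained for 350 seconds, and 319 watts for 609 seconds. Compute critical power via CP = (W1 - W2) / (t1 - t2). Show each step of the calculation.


W1 = P1 * t1 = 349 * 350 = 122150 J
W2 = P2 * t2 = 319 * 609 = 194271 J
CP = (122150 - 194271) / (350 - 609)
= 278.46 W

278.46 W


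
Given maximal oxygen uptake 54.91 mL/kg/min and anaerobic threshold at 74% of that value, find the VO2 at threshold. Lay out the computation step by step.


Percentage as decimal = 0.74
VO2 at AT = 54.91 * 0.74 = 40.63 mL/kg/min

40.63 mL/kg/min


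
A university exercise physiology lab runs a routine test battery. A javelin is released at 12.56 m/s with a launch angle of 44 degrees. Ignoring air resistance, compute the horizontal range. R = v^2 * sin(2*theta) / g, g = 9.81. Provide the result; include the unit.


Launch speed squared = 157.7536
sin(2 * 44 deg) = 0.999391
Range = 157.7536 * 0.999391 / 9.81
= 16.071 m

16.071 m


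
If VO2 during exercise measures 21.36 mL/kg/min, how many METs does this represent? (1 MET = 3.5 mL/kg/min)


METs = VO2 / 3.5 = 21.36 / 3.5 = 6.1

6.1 METs


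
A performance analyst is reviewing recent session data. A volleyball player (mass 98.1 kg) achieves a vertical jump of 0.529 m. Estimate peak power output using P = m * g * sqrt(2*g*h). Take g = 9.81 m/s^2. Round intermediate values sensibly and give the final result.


2 * g * h = 2 * 9.81 * 0.529 = 10.37898
sqrt(10.37898) = 3.221642 m/s
P = 98.1 * 9.81 * 3.221642 = 3100.38 W

3100.38 W


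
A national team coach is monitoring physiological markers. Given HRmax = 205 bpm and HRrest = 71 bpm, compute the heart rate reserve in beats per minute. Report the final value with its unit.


Heart rate reserve = maximum HR minus resting HR
HRR = 205 - 71 = 134 bpm

134 bpm


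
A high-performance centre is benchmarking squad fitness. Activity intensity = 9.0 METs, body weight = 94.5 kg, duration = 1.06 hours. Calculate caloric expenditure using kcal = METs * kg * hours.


kcal = 9.0 * 94.5 * 1.06
= 850.5 * 1.06
= 901.53 kcal

901.53 kcal


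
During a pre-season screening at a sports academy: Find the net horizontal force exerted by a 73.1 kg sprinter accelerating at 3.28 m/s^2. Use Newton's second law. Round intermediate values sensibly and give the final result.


Newton's second law: F = m * a
F = 73.1 * 3.28 = 239.77 N

239.77 N


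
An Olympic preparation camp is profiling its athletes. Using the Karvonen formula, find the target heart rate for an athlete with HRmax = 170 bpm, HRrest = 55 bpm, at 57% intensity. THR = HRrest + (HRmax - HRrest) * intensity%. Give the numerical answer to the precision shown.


HRR = 170 - 55 = 115
THR = 55 + 115 * 0.57
= 55 + 65.55
= 120.55 bpm

120.55 bpm


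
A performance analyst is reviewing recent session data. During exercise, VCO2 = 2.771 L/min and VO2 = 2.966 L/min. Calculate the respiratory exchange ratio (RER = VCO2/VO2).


RER = VCO2 / VO2
= 2.771 / 2.966
= 0.9343

0.9343


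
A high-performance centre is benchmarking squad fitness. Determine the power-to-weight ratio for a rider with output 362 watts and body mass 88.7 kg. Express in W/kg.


P/W = 362 / 88.7 = 4.081 W/kg

4.081 W/kg


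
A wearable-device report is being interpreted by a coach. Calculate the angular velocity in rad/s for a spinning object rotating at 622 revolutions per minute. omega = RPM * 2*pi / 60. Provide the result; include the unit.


omega = RPM * 2*pi / 60
= 622 * 6.28318531 / 60
= 65.136 rad/s

65.136 rad/s


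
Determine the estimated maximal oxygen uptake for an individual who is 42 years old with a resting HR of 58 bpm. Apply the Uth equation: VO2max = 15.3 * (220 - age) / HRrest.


HRmax = 220 - 42 = 178
VO2max = 15.3 * (178 / 58)
= 15.3 * 3.069
= 46.96 mL/kg/min

46.96 mL/kg/min


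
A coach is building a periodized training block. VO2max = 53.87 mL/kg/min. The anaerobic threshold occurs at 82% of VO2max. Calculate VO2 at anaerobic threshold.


AT fraction = 82 / 100 = 0.82
AT VO2 = 53.87 * 0.82
= 44.17 mL/kg/min

44.17 mL/kg/min


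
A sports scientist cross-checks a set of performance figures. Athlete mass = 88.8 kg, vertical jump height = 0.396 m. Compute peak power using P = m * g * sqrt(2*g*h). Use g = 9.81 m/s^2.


sqrt(2 * 9.81 * 0.396) = sqrt(7.76952) = 2.787386 m/s
P = 88.8 * 9.81 * 2.787386
= 2428.17 W

2428.17 W


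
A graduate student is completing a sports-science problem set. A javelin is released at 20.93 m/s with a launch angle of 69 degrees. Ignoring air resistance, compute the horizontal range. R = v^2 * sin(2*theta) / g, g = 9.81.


Launch speed squared = 438.0649
sin(2 * 69 deg) = 0.669131
Range = 438.0649 * 0.669131 / 9.81
= 29.88 m

29.88 m


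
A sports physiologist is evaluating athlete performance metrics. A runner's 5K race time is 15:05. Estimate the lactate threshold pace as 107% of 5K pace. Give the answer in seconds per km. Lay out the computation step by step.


Total race time = 15*60 + 5 = 905 seconds
5K pace = 905 / 5 = 181.0 sec/km
LT pace = 181.0 * 1.07 = 193.67 sec/km

193.67 s/km


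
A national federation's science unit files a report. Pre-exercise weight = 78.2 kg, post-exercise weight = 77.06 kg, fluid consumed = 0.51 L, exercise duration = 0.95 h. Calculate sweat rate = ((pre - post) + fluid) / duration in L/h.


Weight loss = 78.2 - 77.06 = 1.14 kg (approx L)
Total sweat = 1.14 + 0.51 = 1.65 L
Sweat rate = 1.65 / 0.95 = 1.737 L/h

1.737 L/h


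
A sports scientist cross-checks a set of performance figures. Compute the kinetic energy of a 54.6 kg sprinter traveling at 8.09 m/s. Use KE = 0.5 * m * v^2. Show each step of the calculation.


Velocity squared = 65.4481
KE = 0.5 * 54.6 * 65.4481 = 1786.73 J

1786.73 J


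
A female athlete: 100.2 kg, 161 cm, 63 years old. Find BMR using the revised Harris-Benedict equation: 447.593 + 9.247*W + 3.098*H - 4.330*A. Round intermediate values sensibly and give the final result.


Intercept = 447.593
Weight contribution = 9.247 * 100.2 = 926.5494
Height contribution = 3.098 * 161 = 498.778
Age contribution = 4.33 * 63 = 272.79
BMR = 447.593 + 926.5494 + 498.778 - 272.79
= 1600.13 kcal/day

1600.13 kcal/day


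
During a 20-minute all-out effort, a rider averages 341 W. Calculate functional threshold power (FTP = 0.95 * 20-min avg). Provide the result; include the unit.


FTP = 0.95 * 341
= 323.95 W

323.95 W


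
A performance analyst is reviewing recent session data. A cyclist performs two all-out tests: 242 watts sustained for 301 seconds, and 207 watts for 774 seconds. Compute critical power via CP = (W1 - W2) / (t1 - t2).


W1 = P1 * t1 = 242 * 301 = 72842 J
W2 = P2 * t2 = 207 * 774 = 160218 J
CP = (72842 - 160218) / (301 - 774)
= 184.73 W

184.73 W


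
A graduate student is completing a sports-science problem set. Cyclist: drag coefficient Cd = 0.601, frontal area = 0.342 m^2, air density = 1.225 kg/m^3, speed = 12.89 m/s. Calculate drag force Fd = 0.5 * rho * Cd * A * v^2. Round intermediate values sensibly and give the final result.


v^2 = 12.89^2 = 166.1521
Fd = 0.5 * 1.225 * 0.601 * 0.342 * 166.1521
= 20.918 N

20.918 N


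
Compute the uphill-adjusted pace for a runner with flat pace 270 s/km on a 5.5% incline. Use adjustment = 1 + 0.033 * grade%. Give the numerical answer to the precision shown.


Adjustment factor = 1 + 0.033 * 5.5 = 1.1815
Grade-adjusted pace = 270 * 1.1815 = 319.01 s/km

319.01 s/km


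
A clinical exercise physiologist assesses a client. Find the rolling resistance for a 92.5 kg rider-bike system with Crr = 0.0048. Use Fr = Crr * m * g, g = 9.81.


m * g = 92.5 * 9.81 = 907.425 N
Fr = 0.0048 * 907.425 = 4.356 N

4.356 N


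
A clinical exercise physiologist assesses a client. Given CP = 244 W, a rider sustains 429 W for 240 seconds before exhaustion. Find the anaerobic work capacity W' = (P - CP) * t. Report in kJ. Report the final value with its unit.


Excess power = 429 - 244 = 185 W
Work above CP = 185 * 240 = 44400 J
W' = 44.4 kJ

44.4 kJ


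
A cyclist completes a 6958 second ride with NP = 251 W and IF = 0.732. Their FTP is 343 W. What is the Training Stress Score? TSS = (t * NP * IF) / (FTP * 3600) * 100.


t * NP * IF = 6958 * 251 * 0.732 = 1278407.256
FTP * 3600 = 1234800
TSS = (1278407.256 / 1234800) * 100 = 103.53

103.53 TSS


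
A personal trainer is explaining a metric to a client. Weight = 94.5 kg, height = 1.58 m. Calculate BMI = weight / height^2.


height^2 = 1.58^2 = 2.4964
BMI = 94.5 / 2.4964 = 37.85 kg/m^2

37.85 kg/m^2


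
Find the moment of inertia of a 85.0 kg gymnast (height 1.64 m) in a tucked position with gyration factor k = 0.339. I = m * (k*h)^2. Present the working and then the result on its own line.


Radius of gyration = 0.339 * 1.64 = 0.55596 m
I = 85.0 * 0.55596^2
= 85.0 * 0.309092
= 26.273 kg*m^2

26.273 kg*m^2


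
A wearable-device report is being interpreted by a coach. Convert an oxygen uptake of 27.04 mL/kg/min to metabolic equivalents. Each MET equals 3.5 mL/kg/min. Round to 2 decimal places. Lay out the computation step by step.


One MET = 3.5 mL/kg/min
Number of METs = 27.04 / 3.5
= 7.73 METs

7.73 METs


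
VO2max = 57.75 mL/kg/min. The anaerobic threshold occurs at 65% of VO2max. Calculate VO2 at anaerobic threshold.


AT fraction = 65 / 100 = 0.65
AT VO2 = 57.75 * 0.65
= 37.54 mL/kg/min

37.54 mL/kg/min


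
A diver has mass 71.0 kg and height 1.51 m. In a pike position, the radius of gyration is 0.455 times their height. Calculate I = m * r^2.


r = 0.455 * 1.51 = 0.68705 m
I = m * r^2 = 71.0 * 0.472038 = 33.515 kg*m^2

33.515 kg*m^2


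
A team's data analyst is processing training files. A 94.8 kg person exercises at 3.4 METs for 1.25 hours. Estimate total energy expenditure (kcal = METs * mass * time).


Energy = METs * mass(kg) * time(h)
= 3.4 * 94.8 * 1.25
= 402.9 kcal

402.9 kcal


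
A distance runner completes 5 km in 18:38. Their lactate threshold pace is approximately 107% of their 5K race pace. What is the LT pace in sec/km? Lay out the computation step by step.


Convert to seconds: 18 min 38 s = 1118 s
Pace per km = 1118 / 5 = 223.6 s/km
LT pace = 223.6 * 1.07 = 239.25 s/km

239.25 s/km


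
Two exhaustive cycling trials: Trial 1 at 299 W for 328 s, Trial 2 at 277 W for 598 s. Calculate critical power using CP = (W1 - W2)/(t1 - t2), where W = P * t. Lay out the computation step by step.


W1 = 299 * 328 = 98072 J
W2 = 277 * 598 = 165646 J
CP = (98072 - 165646) / (328 - 598)
= -67574 / -270
= 250.27 W

250.27 W


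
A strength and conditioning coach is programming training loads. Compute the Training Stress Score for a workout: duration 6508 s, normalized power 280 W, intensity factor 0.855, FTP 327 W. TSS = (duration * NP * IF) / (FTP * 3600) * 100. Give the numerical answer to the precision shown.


Product = 6508 * 280 * 0.855 = 1558015.2
Base = 327 * 3600 = 1177200
TSS = 1558015.2 / 1177200 * 100 = 132.35

132.35 TSS


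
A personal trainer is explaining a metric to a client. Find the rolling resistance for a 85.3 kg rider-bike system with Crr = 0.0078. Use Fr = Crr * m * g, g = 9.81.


m * g = 85.3 * 9.81 = 836.793 N
Fr = 0.0078 * 836.793 = 6.527 N

6.527 N


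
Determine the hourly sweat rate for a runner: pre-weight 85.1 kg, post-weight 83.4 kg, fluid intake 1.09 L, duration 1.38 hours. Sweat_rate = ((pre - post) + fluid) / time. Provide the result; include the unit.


Mass lost = 85.1 - 83.4 = 1.7 kg
Add fluid consumed: 1.7 + 1.09 = 2.79 L total sweat
Sweat rate = 2.79 / 1.38 = 2.022 L/h

2.022 L/h


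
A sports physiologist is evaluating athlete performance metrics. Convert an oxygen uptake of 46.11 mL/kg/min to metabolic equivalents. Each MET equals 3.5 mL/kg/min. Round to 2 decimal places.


One MET = 3.5 mL/kg/min
Number of METs = 46.11 / 3.5
= 13.17 METs

13.17 METs


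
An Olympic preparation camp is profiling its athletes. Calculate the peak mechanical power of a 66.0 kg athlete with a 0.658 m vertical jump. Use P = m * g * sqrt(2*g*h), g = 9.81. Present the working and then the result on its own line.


First, sqrt(2gh) = sqrt(2 * 9.81 * 0.658)
= sqrt(12.90996) = 3.593043 m/s
Power = 66.0 * 9.81 * 3.593043 = 2326.35 W

2326.35 W


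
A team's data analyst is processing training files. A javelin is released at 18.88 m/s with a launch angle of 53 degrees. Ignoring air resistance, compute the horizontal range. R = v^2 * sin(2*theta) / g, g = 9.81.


Launch speed squared = 356.4544
sin(2 * 53 deg) = 0.961262
Range = 356.4544 * 0.961262 / 9.81
= 34.928 m

34.928 m


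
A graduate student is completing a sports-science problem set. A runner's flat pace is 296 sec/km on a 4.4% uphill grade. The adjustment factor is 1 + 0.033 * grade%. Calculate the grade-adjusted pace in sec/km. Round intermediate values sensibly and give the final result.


Factor = 1 + 0.033 * 4.4 = 1.1452
Adjusted pace = 296 * 1.1452
= 338.98 sec/km

338.98 s/km


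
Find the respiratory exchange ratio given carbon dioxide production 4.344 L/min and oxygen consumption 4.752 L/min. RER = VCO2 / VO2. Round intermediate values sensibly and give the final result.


VCO2 = 4.344 L/min
VO2 = 4.752 L/min
RER = 4.344 / 4.752 = 0.9141

0.9141


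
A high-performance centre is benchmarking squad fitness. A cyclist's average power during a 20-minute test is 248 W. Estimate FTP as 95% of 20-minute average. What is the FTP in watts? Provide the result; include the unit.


FTP = 20-min power * 0.95
= 248 * 0.95
= 235.6 W

235.6 W


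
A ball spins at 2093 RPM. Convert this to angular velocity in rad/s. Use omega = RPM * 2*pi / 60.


omega = 2093 * 2 * pi / 60
= 2093 * 6.28318531 / 60
= 13150.707 / 60
= 219.178 rad/s

219.178 rad/s


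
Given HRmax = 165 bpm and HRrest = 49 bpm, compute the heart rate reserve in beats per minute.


Heart rate reserve = maximum HR minus resting HR
HRR = 165 - 49 = 116 bpm

116 bpm


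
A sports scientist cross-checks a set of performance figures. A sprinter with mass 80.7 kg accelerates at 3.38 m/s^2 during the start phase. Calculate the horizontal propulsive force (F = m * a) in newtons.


F = m * a
= 80.7 * 3.38
= 272.77 N

272.77 N


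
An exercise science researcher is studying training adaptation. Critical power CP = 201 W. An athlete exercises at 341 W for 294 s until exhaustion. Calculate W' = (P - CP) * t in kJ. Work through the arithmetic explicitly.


P - CP = 341 - 201 = 140 W
W' = 140 * 294 = 41160 J
= 41160 / 1000 = 41.16 kJ

41.16 kJ


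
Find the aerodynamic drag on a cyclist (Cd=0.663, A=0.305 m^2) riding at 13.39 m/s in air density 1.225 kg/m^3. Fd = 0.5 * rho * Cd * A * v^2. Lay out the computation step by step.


Fd = 0.5 * 1.225 * 0.663 * 0.305 * 13.39^2
= 0.5 * 1.225 * 0.663 * 0.305 * 179.2921
= 22.207 N

22.207 N


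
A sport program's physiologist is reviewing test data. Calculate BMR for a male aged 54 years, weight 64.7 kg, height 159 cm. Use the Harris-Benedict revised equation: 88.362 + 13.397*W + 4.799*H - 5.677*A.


Substituting values:
W term = 13.397 * 64.7 = 866.7859
H term = 4.799 * 159 = 763.041
A term = 5.677 * 54 = 306.558
BMR = 1411.63 kcal/day

1411.63 kcal/day


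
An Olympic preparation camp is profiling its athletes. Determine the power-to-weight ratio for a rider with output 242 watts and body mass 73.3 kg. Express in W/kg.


P/W = 242 / 73.3 = 3.302 W/kg

3.302 W/kg


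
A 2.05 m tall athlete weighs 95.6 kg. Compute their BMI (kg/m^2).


height^2 = 4.2025 m^2
BMI = 95.6 / 4.2025 = 22.75 kg/m^2

22.75 kg/m^2


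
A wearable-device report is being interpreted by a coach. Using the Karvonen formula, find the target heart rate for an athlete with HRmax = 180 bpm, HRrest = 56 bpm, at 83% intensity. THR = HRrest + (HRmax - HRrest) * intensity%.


HRR = 180 - 56 = 124
THR = 56 + 124 * 0.83
= 56 + 102.92
= 158.92 bpm

158.92 bpm


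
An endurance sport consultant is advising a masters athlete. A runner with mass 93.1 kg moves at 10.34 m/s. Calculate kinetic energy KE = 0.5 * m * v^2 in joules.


v^2 = 10.34^2 = 106.9156
KE = 0.5 * 93.1 * 106.9156
= 4976.92 J

4976.92 J
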